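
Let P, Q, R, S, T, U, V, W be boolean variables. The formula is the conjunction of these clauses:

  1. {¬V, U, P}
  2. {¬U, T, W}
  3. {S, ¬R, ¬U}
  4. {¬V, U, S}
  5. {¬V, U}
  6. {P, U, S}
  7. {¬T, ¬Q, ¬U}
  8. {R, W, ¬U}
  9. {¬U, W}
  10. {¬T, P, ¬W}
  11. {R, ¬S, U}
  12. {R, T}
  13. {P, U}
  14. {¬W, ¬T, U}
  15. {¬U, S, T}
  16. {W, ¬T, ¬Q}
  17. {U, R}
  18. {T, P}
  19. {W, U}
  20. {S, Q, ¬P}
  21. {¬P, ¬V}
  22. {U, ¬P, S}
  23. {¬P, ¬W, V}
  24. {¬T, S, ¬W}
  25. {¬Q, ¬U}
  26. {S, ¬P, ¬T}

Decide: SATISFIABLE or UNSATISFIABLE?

UNSATISFIABLE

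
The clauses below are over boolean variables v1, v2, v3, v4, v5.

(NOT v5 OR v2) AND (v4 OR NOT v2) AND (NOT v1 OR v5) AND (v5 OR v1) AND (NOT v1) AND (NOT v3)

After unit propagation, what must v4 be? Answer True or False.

(NOT v1) is a unit clause: v1 = False.
In (v5 OR v1), v1 is now false; v5 must hold, so v5 = True.
(v2 OR NOT v5) with v5 = True leaves only v2, so v2 = True.
(NOT v2 OR v4): since v2 = True, the clause reduces to (v4). v4 = True.

True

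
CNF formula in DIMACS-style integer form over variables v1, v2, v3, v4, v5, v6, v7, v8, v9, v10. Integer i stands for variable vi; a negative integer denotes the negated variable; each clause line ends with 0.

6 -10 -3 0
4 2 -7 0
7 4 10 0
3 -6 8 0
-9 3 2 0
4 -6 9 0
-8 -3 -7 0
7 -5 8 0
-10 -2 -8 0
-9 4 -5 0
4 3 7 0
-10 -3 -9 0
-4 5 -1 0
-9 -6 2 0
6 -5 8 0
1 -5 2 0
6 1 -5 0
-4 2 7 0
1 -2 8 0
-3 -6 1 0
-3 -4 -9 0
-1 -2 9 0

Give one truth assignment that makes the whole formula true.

v1=True, v2=True, v3=False, v4=True, v5=True, v6=True, v7=False, v8=True, v9=True, v10=False

Check each clause:
  1. {¬v3, ¬v10, v6} — ¬v3 is true.
  2. {v2, v4, ¬v7} — ¬v7 is true.
  3. {v10, v4, v7} — v4 is true.
  4. {¬v6, v8, v3} — v8 is true.
  5. {v2, v3, ¬v9} — v2 is true.
  6. {¬v6, v9, v4} — v9 is true.
  7. {¬v3, ¬v8, ¬v7} — ¬v7 is true.
  8. {¬v5, v8, v7} — v8 is true.
  9. {¬v2, ¬v10, ¬v8} — ¬v10 is true.
  10. {v4, ¬v9, ¬v5} — v4 is true.
  11. {v3, v7, v4} — v4 is true.
  12. {¬v3, ¬v10, ¬v9} — ¬v3 is true.
  13. {v5, ¬v4, ¬v1} — v5 is true.
  14. {v2, ¬v6, ¬v9} — v2 is true.
  15. {v6, v8, ¬v5} — v8 is true.
  16. {v1, v2, ¬v5} — v1 is true.
  17. {v1, ¬v5, v6} — v1 is true.
  18. {v7, v2, ¬v4} — v2 is true.
  19. {v8, ¬v2, v1} — v8 is true.
  20. {¬v6, v1, ¬v3} — v1 is true.
  21. {¬v9, ¬v4, ¬v3} — ¬v3 is true.
  22. {v9, ¬v1, ¬v2} — v9 is true.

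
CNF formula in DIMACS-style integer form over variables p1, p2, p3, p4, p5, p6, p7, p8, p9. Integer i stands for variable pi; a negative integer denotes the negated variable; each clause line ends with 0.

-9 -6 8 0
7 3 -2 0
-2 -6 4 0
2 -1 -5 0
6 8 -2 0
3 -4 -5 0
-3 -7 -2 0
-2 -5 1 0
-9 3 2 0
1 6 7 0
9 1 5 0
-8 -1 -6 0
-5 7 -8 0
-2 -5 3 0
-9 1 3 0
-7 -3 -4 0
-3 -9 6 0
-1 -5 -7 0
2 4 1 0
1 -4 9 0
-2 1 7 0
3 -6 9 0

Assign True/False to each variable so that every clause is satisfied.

Branch on p1: take p1 = True.
Try p2 = True.
Set p3 = True and propagate.
  then p7 is forced to False.
The remaining clauses are satisfied by p4 = False, p5 = False, p6 = False, p8 = True, p9 = False.

p1 = T, p2 = T, p3 = T, p4 = F, p5 = F, p6 = F, p7 = F, p8 = T, p9 = F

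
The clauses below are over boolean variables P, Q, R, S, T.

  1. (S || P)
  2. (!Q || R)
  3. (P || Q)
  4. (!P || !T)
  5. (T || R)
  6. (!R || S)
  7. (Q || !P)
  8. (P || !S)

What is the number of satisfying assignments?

Satisfying assignments:
  P=1 Q=1 R=1 S=1 T=0
Count: 1.

1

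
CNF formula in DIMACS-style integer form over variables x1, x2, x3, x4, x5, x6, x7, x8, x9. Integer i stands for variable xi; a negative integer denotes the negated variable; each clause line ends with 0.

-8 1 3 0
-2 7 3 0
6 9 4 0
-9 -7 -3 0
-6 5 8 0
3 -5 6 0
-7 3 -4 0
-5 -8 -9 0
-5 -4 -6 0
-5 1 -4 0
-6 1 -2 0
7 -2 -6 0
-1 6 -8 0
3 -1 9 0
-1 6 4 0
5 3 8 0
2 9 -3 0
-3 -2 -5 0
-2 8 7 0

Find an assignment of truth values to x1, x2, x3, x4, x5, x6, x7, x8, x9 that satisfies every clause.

x1 = False, x2 = False, x3 = True, x4 = True, x5 = False, x6 = True, x7 = False, x8 = True, x9 = True

Check each clause:
  1. (x1 | x3 | ~x8) — x3 is true.
  2. (x7 | x3 | ~x2) — x3 is true.
  3. (x4 | x6 | x9) — x9 is true.
  4. (~x7 | ~x9 | ~x3) — ~x7 is true.
  5. (~x6 | x5 | x8) — x8 is true.
  6. (~x5 | x6 | x3) — x3 is true.
  7. (~x4 | ~x7 | x3) — ~x7 is true.
  8. (~x5 | ~x9 | ~x8) — ~x5 is true.
  9. (~x6 | ~x4 | ~x5) — ~x5 is true.
  10. (x1 | ~x5 | ~x4) — ~x5 is true.
  11. (~x2 | x1 | ~x6) — ~x2 is true.
  12. (~x2 | x7 | ~x6) — ~x2 is true.
  13. (x6 | ~x8 | ~x1) — ~x1 is true.
  14. (x9 | ~x1 | x3) — x9 is true.
  15. (~x1 | x6 | x4) — x4 is true.
  16. (x3 | x8 | x5) — x8 is true.
  17. (~x3 | x9 | x2) — x9 is true.
  18. (~x5 | ~x3 | ~x2) — ~x5 is true.
  19. (x8 | ~x2 | x7) — x8 is true.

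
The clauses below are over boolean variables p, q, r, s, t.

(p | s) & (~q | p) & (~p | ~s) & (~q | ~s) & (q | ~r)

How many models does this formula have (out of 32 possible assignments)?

8

Case analysis on p and q:
  p=T, q=T: remaining (r,s,t) ∈ {(F,F,F); (F,F,T); (T,F,F); (T,F,T)} — 4.
  p=T, q=F: remaining (r,s,t) ∈ {(F,F,F); (F,F,T)} — 2.
  p=F, q=T: a clause becomes empty — 0.
  p=F, q=F: remaining (r,s,t) ∈ {(F,T,F); (F,T,T)} — 2.
Total: 4 + 2 + 0 + 2 = 8.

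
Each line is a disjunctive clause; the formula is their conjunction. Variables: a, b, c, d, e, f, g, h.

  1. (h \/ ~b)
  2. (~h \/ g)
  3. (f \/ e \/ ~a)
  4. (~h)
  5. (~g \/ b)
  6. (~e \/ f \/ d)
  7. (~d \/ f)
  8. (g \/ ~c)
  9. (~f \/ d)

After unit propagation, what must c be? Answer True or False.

Unit clause (~h) sets h = False.
(h \/ ~b): since h = False, the clause reduces to (~b). b = False.
(b \/ ~g): since b = False, the clause reduces to (~g). g = False.
In (~c \/ g), g is now false; ~c must hold, so c = False.

False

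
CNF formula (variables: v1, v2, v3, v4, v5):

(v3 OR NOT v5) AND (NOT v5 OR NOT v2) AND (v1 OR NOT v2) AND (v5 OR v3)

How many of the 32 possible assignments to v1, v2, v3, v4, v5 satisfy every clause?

10

Case analysis on v5 and v2:
  v5=T, v2=T: a clause becomes empty — 0.
  v5=T, v2=F: remaining (v1,v3,v4) ∈ {(F,T,F); (F,T,T); (T,T,F); (T,T,T)} — 4.
  v5=F, v2=T: remaining (v1,v3,v4) ∈ {(T,T,F); (T,T,T)} — 2.
  v5=F, v2=F: remaining (v1,v3,v4) ∈ {(F,T,F); (F,T,T); (T,T,F); (T,T,T)} — 4.
Total: 0 + 4 + 2 + 4 = 10.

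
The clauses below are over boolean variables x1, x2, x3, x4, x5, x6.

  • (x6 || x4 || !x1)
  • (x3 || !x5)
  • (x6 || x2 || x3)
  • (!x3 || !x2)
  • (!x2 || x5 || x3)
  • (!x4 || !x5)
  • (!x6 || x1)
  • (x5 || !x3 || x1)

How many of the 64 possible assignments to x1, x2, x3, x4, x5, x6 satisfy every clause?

7

Satisfying assignments:
  x1=0 x2=0 x3=1 x4=0 x5=1 x6=0
  x1=1 x2=0 x3=0 x4=0 x5=0 x6=1
  x1=1 x2=0 x3=0 x4=1 x5=0 x6=1
  x1=1 x2=0 x3=1 x4=0 x5=0 x6=1
  x1=1 x2=0 x3=1 x4=0 x5=1 x6=1
  x1=1 x2=0 x3=1 x4=1 x5=0 x6=0
  x1=1 x2=0 x3=1 x4=1 x5=0 x6=1
Count: 7.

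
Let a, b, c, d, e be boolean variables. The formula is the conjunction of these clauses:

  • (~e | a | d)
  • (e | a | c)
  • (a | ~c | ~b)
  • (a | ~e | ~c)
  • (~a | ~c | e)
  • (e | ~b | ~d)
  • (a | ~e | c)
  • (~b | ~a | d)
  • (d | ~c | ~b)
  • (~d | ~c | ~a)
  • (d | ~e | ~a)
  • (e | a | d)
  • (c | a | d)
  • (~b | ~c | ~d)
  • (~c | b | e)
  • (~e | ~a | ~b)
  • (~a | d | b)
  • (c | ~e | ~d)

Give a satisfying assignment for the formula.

a=True, b=False, c=False, d=True, e=False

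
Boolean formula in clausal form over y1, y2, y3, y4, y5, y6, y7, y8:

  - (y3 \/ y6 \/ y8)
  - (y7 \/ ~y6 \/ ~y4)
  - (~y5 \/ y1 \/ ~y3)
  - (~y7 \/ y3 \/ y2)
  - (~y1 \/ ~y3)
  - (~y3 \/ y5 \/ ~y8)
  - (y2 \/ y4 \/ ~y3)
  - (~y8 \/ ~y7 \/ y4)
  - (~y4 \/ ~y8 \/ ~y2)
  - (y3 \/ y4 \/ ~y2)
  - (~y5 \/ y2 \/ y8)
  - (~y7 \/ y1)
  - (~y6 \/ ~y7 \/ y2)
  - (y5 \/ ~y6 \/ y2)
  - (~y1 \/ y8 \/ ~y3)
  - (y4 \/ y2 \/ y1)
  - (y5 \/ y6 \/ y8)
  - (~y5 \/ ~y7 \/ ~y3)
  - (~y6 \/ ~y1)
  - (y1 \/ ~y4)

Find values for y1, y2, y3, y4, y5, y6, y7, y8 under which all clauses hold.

y1=True, y2=False, y3=False, y4=True, y5=False, y6=False, y7=False, y8=True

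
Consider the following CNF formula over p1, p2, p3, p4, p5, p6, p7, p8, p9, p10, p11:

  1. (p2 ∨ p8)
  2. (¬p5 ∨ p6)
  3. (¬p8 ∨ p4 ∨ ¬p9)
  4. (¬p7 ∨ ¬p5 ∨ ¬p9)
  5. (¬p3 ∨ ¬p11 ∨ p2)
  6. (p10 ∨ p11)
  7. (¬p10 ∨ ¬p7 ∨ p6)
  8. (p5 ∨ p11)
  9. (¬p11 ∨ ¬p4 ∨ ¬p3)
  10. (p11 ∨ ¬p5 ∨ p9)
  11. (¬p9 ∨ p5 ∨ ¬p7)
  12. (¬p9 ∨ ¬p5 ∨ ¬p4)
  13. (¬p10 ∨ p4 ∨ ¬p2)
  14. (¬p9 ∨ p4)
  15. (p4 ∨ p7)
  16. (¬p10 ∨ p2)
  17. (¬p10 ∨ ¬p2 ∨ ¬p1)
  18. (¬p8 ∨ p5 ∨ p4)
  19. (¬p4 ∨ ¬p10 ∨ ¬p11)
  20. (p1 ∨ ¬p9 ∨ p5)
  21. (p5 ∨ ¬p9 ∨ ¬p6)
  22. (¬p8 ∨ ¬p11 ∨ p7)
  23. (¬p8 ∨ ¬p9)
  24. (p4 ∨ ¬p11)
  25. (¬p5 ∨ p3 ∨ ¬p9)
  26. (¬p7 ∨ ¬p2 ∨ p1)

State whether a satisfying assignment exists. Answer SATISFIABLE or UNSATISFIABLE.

Try p1 = True.
Branch on p2: take p2 = True.
  then p10 is forced to False.
  then p11 is forced to True.
  then p4 is forced to True.
  then p3 is forced to False.
Branch on p5: take p5 = True.
  then p6 is forced to True.
  then p9 is forced to False.
The remaining clauses are satisfied by p7 = False, p8 = False.
So p1=T, p2=T, p3=F, p4=T, p5=T, p6=T, p7=F, p8=F, p9=F, p10=F, p11=T is a satisfying assignment.

SATISFIABLE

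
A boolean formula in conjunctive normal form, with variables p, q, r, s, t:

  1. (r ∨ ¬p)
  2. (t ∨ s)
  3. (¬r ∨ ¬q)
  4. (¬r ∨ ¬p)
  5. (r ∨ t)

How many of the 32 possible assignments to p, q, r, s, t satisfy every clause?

7

Satisfying assignments:
  p=F q=F r=F s=F t=T
  p=F q=F r=F s=T t=T
  p=F q=F r=T s=F t=T
  p=F q=F r=T s=T t=F
  p=F q=F r=T s=T t=T
  p=F q=T r=F s=F t=T
  p=F q=T r=F s=T t=T
That's 7 in total.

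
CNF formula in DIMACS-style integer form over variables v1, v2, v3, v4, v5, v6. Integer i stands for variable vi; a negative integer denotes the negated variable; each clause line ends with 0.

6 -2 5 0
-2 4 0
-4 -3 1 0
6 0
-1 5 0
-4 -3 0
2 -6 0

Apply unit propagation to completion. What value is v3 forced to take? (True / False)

False

(v6) is a unit clause: v6 = True.
(¬v6 ∨ v2): since v6 = True, the clause reduces to (v2). v2 = True.
(¬v2 ∨ v4): since v2 = True, the clause reduces to (v4). v4 = True.
From (¬v4 ∨ ¬v3) and v4 = True: v3 = False.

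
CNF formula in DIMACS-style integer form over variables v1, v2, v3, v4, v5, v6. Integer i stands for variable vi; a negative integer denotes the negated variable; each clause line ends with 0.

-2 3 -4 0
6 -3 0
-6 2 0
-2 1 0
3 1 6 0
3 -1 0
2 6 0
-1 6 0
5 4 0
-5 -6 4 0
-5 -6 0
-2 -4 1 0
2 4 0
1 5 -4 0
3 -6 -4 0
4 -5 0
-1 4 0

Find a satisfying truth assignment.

Branch on v1: take v1 = True.
  then v3 is forced to True.
  then v6 is forced to True.
  then v2 is forced to True.
  then v5 is forced to False.
  then v4 is forced to True.
Every clause has at least one true literal under this assignment.

v1=True  v2=True  v3=True  v4=True  v5=False  v6=True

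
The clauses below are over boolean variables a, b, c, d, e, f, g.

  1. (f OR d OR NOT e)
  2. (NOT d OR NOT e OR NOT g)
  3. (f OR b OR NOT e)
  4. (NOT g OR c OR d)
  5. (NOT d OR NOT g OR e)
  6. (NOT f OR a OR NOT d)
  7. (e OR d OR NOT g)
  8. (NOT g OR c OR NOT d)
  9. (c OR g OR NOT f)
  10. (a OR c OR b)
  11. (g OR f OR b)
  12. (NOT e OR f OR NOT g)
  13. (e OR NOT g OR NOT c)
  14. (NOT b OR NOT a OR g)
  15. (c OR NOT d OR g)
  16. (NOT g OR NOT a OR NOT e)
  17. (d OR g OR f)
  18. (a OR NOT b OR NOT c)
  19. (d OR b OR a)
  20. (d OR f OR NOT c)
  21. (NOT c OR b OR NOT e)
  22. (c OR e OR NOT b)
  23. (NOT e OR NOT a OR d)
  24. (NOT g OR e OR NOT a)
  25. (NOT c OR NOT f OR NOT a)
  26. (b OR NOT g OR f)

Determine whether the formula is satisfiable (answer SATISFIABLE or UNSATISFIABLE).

UNSATISFIABLE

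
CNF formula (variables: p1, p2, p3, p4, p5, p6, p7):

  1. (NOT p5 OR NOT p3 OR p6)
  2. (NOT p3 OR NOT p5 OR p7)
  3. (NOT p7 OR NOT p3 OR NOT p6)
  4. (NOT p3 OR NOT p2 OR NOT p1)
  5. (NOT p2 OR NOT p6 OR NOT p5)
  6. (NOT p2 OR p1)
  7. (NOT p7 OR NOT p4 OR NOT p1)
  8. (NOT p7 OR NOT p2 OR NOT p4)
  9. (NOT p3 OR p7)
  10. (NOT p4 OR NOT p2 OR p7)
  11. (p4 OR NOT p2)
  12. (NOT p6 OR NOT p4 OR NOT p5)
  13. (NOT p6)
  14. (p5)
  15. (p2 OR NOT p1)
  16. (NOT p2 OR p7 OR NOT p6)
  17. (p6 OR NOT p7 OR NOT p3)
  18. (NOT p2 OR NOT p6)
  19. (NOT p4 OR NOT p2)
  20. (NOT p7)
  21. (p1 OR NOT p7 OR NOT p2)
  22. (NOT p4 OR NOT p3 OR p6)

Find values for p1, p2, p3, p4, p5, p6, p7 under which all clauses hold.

p1=0, p2=0, p3=0, p4=0, p5=1, p6=0, p7=0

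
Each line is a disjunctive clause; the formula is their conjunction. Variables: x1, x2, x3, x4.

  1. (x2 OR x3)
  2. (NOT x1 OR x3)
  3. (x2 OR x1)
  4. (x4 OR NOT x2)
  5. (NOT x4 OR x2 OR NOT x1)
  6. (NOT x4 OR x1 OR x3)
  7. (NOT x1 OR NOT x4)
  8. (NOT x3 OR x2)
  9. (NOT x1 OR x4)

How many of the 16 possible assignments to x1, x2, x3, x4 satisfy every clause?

1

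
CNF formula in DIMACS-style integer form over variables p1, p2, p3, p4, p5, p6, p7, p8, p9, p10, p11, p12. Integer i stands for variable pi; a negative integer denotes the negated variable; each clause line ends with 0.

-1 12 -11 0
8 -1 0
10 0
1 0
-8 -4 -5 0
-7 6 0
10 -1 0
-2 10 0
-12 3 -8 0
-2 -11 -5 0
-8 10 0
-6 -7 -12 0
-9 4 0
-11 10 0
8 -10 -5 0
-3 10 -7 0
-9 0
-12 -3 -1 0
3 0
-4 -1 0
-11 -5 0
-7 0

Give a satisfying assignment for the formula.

p1=True, p2=True, p3=True, p4=False, p5=False, p6=False, p7=False, p8=True, p9=False, p10=True, p11=False, p12=False

Unit propagation: (p10) forces p10 = True.
Unit propagation: (p1) forces p1 = True.
Unit propagation: (p8) forces p8 = True.
(¬p9) is a unit clause, so p9 = False.
Unit propagation: (p3) forces p3 = True.
(¬p12) is a unit clause, so p12 = False.
(¬p11) is a unit clause, so p11 = False.
(¬p4) is a unit clause, so p4 = False.
(¬p7) is a unit clause, so p7 = False.
p2, p5, p6 are now unconstrained; take p2 = True, p5 = False, p6 = False.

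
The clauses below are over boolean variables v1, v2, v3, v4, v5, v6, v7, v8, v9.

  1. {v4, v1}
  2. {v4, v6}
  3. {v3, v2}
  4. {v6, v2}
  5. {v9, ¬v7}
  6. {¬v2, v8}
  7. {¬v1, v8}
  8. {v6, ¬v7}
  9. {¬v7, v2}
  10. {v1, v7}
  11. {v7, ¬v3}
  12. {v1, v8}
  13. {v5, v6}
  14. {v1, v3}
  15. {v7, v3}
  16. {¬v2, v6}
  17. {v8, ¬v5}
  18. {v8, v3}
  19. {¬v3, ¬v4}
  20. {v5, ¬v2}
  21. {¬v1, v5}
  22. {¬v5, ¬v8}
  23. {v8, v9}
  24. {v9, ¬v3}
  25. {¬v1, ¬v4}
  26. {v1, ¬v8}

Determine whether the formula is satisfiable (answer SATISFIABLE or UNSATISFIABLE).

UNSATISFIABLE

v1 = True:
  propagation gives v8=True, v5=True; an empty clause results — contradiction.
v1 = False:
  propagation gives v4=True, v7=True, v9=True, v6=True; an empty clause results — contradiction.
Every branch closes, so no satisfying assignment exists.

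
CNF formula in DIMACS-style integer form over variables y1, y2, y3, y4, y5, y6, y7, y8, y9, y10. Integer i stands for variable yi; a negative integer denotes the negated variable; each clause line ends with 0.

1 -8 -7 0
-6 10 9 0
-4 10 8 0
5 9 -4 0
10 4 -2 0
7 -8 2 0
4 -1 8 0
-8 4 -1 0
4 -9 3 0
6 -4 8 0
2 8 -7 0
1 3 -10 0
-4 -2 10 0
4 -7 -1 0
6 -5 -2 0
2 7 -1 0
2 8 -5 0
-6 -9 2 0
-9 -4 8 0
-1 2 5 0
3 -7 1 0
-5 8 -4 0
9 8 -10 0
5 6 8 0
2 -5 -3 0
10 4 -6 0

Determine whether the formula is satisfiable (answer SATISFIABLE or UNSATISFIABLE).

Set y1 = True and propagate.
Try y2 = True.
Try y3 = False.
For the remaining variables, y4 = True, y5 = True, y6 = True, y7 = True, y8 = True, y9 = False, y10 = True works.
So y1 = T, y2 = T, y3 = F, y4 = T, y5 = T, y6 = T, y7 = T, y8 = T, y9 = F, y10 = T is a satisfying assignment.

SATISFIABLE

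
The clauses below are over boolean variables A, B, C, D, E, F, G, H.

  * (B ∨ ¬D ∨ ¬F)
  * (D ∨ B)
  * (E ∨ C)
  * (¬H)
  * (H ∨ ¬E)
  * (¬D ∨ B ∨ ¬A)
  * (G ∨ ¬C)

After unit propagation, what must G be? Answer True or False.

True

Unit clause (¬H) sets H = False.
In (H ∨ ¬E), H is now false; ¬E must hold, so E = False.
(C ∨ E): since E = False, the clause reduces to (C). C = True.
From (¬C ∨ G) and C = True: G = True.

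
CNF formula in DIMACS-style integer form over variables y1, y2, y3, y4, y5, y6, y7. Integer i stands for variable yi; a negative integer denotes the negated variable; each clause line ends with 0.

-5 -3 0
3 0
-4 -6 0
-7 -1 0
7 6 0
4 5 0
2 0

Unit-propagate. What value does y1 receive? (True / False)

(y3) stands alone — y3 = True.
From (~y3 \/ ~y5) and y3 = True: y5 = False.
(y4 \/ y5): since y5 = False, the clause reduces to (y4). y4 = True.
In (~y6 \/ ~y4), ~y4 is now false; ~y6 must hold, so y6 = False.
In (y6 \/ y7), y6 is now false; y7 must hold, so y7 = True.
(~y1 \/ ~y7) with y7 = True leaves only ~y1, so y1 = False.

False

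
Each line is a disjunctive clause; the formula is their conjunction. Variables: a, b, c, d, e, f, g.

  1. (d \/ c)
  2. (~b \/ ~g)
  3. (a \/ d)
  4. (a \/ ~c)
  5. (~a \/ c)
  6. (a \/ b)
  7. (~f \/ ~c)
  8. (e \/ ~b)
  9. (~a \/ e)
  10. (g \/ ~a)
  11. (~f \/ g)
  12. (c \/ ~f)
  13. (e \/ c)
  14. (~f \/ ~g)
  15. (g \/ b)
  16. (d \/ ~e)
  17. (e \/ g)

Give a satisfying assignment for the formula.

Pure literal: d appears only positively; assign d = True.
Pure literal: f appears only negated; assign f = False.
Try a = True.
  then c is forced to True.
  then e is forced to True.
  then g is forced to True.
  then b is forced to False.
Check each clause:
  1. (d \/ c) — c is true.
  2. (~b \/ ~g) — ~b is true.
  3. (d \/ a) — a is true.
  4. (a \/ ~c) — a is true.
  5. (~a \/ c) — c is true.
  6. (a \/ b) — a is true.
  7. (~f \/ ~c) — ~f is true.
  8. (e \/ ~b) — e is true.
  9. (e \/ ~a) — e is true.
  10. (~a \/ g) — g is true.
  11. (g \/ ~f) — ~f is true.
  12. (c \/ ~f) — ~f is true.
  13. (c \/ e) — c is true.
  14. (~g \/ ~f) — ~f is true.
  15. (b \/ g) — g is true.
  16. (d \/ ~e) — d is true.
  17. (g \/ e) — e is true.

a=T, b=F, c=T, d=T, e=T, f=F, g=T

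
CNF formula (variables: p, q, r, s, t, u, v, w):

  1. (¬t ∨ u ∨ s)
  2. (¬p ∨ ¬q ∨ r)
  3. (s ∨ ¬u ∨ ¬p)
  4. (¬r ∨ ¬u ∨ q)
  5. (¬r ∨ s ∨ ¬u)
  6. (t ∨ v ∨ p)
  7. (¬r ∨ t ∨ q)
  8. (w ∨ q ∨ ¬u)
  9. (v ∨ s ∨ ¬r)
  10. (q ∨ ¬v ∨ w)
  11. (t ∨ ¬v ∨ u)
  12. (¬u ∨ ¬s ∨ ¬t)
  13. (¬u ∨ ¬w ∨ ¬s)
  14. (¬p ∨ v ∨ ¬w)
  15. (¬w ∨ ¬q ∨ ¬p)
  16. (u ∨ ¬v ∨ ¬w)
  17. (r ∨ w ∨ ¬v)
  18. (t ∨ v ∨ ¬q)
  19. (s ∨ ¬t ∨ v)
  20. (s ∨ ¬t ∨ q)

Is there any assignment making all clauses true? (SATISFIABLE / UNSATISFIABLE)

SATISFIABLE

Try p = True.
For the remaining variables, q = False, r = False, s = True, t = False, u = False, v = False, w = False works.
So p = 1, q = 0, r = 0, s = 1, t = 0, u = 0, v = 0, w = 0 is a satisfying assignment.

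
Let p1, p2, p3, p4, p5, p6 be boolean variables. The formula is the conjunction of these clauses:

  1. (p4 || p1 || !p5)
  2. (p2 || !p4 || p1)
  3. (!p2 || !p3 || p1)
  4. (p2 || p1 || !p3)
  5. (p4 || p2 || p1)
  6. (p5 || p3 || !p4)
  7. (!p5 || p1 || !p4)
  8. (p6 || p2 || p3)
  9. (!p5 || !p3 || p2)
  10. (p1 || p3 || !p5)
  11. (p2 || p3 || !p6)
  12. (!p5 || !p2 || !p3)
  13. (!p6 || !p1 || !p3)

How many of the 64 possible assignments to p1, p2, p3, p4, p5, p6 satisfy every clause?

12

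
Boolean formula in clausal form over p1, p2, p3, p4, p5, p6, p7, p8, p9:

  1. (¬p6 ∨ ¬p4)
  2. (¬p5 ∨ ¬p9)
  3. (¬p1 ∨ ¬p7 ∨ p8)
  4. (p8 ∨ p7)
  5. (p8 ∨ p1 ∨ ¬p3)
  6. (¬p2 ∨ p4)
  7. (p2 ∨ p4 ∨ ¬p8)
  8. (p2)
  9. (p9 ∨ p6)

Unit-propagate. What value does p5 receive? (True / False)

Unit clause (p2) sets p2 = True.
(p4 ∨ ¬p2): since p2 = True, the clause reduces to (p4). p4 = True.
(¬p6 ∨ ¬p4): since p4 = True, the clause reduces to (¬p6). p6 = False.
From (p9 ∨ p6) and p6 = False: p9 = True.
(¬p5 ∨ ¬p9) with p9 = True leaves only ¬p5, so p5 = False.

False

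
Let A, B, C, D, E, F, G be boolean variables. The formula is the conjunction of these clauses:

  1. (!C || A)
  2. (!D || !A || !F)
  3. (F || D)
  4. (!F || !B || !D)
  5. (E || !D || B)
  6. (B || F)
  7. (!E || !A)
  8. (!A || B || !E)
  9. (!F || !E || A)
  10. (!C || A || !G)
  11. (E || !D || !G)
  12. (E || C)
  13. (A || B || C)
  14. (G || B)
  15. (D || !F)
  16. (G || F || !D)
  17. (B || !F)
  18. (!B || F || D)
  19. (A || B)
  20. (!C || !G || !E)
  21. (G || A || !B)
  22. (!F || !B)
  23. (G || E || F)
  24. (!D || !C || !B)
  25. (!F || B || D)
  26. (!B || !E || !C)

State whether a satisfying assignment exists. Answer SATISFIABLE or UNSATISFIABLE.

SATISFIABLE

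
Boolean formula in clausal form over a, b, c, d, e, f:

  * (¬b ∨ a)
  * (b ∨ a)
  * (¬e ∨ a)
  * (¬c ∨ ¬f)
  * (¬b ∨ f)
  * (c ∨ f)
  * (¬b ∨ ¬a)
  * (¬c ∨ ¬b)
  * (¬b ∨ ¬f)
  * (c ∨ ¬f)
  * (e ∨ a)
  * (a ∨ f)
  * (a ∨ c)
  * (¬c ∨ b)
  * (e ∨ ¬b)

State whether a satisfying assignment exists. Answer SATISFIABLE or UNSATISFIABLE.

UNSATISFIABLE

b = True:
  propagation gives a=True; an empty clause results — contradiction.
b = False:
  propagation gives a=True, c=False, f=True; an empty clause results — contradiction.
Every branch closes, so no satisfying assignment exists.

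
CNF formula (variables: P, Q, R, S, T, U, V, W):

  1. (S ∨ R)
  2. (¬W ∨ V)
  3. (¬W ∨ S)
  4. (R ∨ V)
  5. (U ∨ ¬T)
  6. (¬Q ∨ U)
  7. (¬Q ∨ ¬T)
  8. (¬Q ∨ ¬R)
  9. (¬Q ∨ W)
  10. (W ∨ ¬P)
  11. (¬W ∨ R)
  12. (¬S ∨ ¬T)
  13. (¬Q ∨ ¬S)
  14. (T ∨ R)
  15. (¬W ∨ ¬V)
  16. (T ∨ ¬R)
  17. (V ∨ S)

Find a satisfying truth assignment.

P=F, Q=F, R=T, S=F, T=T, U=T, V=T, W=F

Pure literal: P appears only negated; assign P = False.
Q occurs only negated in the remaining clauses — set Q = False.
Branch on R: take R = True.
  then T is forced to True.
  then U is forced to True.
  then S is forced to False.
  then W is forced to False.
  then V is forced to True.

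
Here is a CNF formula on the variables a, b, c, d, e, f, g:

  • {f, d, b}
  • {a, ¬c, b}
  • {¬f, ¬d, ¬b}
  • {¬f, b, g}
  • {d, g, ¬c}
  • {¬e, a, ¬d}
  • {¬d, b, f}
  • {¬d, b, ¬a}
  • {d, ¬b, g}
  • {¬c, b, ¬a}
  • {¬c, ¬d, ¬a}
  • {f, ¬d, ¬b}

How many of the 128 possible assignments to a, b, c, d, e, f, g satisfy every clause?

Case analysis on b and d:
  b=T, d=T: a clause becomes empty — 0.
  b=T, d=F: forces g=T; a, c, e, f free → 2^4 = 16.
  b=F, d=T: remaining (a,c,e,f,g) ∈ {(F,F,F,T,T)} — 1.
  b=F, d=F: remaining (a,c,e,f,g) ∈ {(F,F,F,T,T); (F,F,T,T,T); (T,F,F,T,T); (T,F,T,T,T)} — 4.
Total: 0 + 16 + 1 + 4 = 21.

21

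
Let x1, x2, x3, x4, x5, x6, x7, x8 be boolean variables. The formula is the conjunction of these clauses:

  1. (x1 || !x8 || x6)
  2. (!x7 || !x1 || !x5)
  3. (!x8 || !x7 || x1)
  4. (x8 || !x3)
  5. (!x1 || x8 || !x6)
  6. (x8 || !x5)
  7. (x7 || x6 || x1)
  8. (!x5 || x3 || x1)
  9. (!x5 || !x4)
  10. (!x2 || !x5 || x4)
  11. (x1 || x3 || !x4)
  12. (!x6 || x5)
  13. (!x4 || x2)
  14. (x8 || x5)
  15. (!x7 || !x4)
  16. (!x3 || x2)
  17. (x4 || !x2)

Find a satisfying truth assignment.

x1=T  x2=T  x3=T  x4=T  x5=F  x6=F  x7=F  x8=T

Check each clause:
  1. (!x8 || x6 || x1) — x1 is true.
  2. (!x7 || !x1 || !x5) — !x7 is true.
  3. (!x7 || !x8 || x1) — x1 is true.
  4. (!x3 || x8) — x8 is true.
  5. (!x1 || x8 || !x6) — x8 is true.
  6. (x8 || !x5) — x8 is true.
  7. (x7 || x6 || x1) — x1 is true.
  8. (x3 || x1 || !x5) — x1 is true.
  9. (!x4 || !x5) — !x5 is true.
  10. (!x5 || x4 || !x2) — !x5 is true.
  11. (x1 || x3 || !x4) — x1 is true.
  12. (!x6 || x5) — !x6 is true.
  13. (x2 || !x4) — x2 is true.
  14. (x8 || x5) — x8 is true.
  15. (!x7 || !x4) — !x7 is true.
  16. (!x3 || x2) — x2 is true.
  17. (!x2 || x4) — x4 is true.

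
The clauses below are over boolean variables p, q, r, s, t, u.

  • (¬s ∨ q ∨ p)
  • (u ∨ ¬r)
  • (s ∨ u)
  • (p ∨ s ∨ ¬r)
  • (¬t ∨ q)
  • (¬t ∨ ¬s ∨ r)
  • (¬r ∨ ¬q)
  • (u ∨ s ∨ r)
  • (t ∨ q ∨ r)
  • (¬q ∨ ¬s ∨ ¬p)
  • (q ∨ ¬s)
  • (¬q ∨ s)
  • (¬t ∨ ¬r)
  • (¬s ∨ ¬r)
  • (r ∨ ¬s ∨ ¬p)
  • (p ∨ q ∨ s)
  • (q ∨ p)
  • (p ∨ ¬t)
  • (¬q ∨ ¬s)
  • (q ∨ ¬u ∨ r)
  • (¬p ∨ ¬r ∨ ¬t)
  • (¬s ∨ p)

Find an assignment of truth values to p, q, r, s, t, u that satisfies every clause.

p=T, q=F, r=T, s=F, t=F, u=T

Set p = True and propagate.
The remaining clauses are satisfied by q = False, r = True, s = False, t = False, u = True.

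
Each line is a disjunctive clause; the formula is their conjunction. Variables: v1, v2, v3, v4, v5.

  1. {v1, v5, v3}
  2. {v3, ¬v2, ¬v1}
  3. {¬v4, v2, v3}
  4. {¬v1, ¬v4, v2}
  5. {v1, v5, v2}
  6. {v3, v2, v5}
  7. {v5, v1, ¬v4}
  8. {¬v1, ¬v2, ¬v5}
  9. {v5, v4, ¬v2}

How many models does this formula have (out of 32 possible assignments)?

11

Split on v2, then v1.
  v2=1, v1=1: remaining (v3,v4,v5) ∈ {(1,1,0)} — 1.
  v2=1, v1=0: remaining (v3,v4,v5) ∈ {(0,0,1); (0,1,1); (1,0,1); (1,1,1)} — 4.
  v2=0, v1=1: remaining (v3,v4,v5) ∈ {(0,0,1); (1,0,0); (1,0,1)} — 3.
  v2=0, v1=0: remaining (v3,v4,v5) ∈ {(0,0,1); (1,0,1); (1,1,1)} — 3.
Total: 1 + 4 + 3 + 3 = 11.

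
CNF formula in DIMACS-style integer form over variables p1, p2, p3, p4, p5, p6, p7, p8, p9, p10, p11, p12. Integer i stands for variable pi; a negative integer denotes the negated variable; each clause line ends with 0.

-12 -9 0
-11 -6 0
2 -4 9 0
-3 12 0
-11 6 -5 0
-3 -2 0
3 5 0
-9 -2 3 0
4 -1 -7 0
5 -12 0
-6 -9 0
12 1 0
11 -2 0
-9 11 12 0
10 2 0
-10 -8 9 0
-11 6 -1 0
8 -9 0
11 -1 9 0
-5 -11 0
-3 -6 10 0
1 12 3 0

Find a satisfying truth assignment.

p7 occurs only negated in the remaining clauses — set p7 = False.
Set p1 = False and propagate.
  then p12 is forced to True.
  then p9 is forced to False.
  then p5 is forced to True.
  then p11 is forced to False.
  then p2 is forced to False.
  then p4 is forced to False.
  then p10 is forced to True.
  then p8 is forced to False.
p3, p6 are now unconstrained; take p3 = False, p6 = True.
Every clause has at least one true literal under this assignment.

p1=False  p2=False  p3=False  p4=False  p5=True  p6=True  p7=False  p8=False  p9=False  p10=True  p11=False  p12=True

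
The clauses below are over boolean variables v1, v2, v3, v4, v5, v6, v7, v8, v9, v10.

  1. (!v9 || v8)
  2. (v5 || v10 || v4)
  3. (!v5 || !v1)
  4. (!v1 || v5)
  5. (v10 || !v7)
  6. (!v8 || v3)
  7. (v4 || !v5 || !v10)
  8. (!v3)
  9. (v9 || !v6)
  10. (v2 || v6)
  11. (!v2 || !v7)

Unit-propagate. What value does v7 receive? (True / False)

False

Unit clause (!v3) sets v3 = False.
(v3 || !v8): since v3 = False, the clause reduces to (!v8). v8 = False.
(v8 || !v9): since v8 = False, the clause reduces to (!v9). v9 = False.
In (v9 || !v6), v9 is now false; !v6 must hold, so v6 = False.
(v6 || v2) with v6 = False leaves only v2, so v2 = True.
In (!v2 || !v7), !v2 is now false; !v7 must hold, so v7 = False.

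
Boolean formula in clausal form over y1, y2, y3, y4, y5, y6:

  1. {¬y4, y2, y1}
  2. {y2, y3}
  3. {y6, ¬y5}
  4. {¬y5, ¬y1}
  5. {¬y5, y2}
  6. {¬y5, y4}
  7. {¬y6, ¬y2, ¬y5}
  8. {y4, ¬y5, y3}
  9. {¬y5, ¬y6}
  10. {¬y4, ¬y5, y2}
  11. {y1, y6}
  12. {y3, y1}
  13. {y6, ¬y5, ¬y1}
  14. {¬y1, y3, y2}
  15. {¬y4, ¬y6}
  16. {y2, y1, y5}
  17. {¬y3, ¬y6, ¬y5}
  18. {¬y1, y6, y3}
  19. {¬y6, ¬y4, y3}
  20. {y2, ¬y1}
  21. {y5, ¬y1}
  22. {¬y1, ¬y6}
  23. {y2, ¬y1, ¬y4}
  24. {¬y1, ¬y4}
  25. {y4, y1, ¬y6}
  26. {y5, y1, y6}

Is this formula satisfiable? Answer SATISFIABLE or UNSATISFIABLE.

UNSATISFIABLE

y1 = True:
  propagation gives y5=False; an empty clause results — contradiction.
y1 = False:
  propagation gives y6=True, y5=False, y3=True, y4=False; an empty clause results — contradiction.
Every branch closes, so no satisfying assignment exists.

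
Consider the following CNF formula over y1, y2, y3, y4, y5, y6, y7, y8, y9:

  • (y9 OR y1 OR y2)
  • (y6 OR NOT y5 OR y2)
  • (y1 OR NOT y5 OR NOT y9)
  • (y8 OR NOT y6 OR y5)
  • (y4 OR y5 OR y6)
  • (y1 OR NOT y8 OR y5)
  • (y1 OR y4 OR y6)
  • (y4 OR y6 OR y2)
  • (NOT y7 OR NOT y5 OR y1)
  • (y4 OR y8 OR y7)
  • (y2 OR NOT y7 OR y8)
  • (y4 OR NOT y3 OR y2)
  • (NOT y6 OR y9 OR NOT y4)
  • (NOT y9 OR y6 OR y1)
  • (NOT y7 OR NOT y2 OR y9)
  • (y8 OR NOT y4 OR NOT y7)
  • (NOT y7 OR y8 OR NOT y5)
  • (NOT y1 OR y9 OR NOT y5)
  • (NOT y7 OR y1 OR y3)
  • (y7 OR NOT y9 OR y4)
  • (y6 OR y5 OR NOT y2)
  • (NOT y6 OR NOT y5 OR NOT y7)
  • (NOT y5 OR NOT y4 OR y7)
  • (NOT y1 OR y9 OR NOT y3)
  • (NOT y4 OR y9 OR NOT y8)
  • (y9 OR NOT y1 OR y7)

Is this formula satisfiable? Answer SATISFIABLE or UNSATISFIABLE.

SATISFIABLE

Set y1 = True and propagate.
Set y2 = True and propagate.
Set y3 = True and propagate.
  then y9 is forced to True.
The remaining clauses are satisfied by y4 = False, y5 = False, y6 = True, y7 = True, y8 = True.
So y1=True  y2=True  y3=True  y4=False  y5=False  y6=True  y7=True  y8=True  y9=True is a satisfying assignment.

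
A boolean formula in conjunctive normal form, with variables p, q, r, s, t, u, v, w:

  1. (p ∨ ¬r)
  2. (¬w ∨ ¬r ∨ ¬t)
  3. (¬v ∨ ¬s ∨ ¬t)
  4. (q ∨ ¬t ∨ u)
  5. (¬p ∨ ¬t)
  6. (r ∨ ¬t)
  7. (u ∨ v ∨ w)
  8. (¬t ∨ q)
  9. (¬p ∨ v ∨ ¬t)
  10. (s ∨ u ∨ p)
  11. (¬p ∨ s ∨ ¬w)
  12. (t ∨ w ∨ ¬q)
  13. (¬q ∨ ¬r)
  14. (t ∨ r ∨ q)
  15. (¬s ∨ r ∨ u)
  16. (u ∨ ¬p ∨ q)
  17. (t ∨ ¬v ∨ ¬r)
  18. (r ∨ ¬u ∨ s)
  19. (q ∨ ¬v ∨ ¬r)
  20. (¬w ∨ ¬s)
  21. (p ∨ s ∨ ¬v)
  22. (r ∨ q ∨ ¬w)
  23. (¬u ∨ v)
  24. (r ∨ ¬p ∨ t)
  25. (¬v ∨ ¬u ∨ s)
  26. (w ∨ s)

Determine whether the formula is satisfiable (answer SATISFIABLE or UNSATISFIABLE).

UNSATISFIABLE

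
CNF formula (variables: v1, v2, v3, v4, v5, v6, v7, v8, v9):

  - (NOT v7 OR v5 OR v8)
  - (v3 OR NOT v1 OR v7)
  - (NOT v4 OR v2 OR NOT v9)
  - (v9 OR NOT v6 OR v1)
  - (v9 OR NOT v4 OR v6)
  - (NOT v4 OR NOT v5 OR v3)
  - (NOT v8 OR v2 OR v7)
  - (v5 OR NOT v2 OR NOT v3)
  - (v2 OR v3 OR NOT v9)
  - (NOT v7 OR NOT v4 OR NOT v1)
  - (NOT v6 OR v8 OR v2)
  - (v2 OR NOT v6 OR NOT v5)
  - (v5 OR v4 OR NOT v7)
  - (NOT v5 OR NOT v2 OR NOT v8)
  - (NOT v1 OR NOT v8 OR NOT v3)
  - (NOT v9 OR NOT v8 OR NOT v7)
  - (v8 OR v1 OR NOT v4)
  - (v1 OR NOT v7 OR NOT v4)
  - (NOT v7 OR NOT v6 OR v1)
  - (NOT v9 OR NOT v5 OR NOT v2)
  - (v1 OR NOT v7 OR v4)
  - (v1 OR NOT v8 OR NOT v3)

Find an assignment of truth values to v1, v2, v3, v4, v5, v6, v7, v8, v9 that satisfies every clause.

v1=F, v2=T, v3=F, v4=T, v5=F, v6=T, v7=F, v8=T, v9=T

Check each clause:
  1. (v5 OR NOT v7 OR v8) — v8 is true.
  2. (NOT v1 OR v3 OR v7) — NOT v1 is true.
  3. (NOT v9 OR NOT v4 OR v2) — v2 is true.
  4. (v1 OR v9 OR NOT v6) — v9 is true.
  5. (v6 OR v9 OR NOT v4) — v9 is true.
  6. (NOT v5 OR NOT v4 OR v3) — NOT v5 is true.
  7. (NOT v8 OR v2 OR v7) — v2 is true.
  8. (NOT v2 OR NOT v3 OR v5) — NOT v3 is true.
  9. (NOT v9 OR v3 OR v2) — v2 is true.
  10. (NOT v7 OR NOT v1 OR NOT v4) — NOT v7 is true.
  11. (NOT v6 OR v2 OR v8) — v8 is true.
  12. (v2 OR NOT v6 OR NOT v5) — v2 is true.
  13. (v4 OR v5 OR NOT v7) — NOT v7 is true.
  14. (NOT v2 OR NOT v8 OR NOT v5) — NOT v5 is true.
  15. (NOT v8 OR NOT v3 OR NOT v1) — NOT v3 is true.
  16. (NOT v8 OR NOT v9 OR NOT v7) — NOT v7 is true.
  17. (NOT v4 OR v1 OR v8) — v8 is true.
  18. (NOT v4 OR NOT v7 OR v1) — NOT v7 is true.
  19. (NOT v6 OR NOT v7 OR v1) — NOT v7 is true.
  20. (NOT v9 OR NOT v2 OR NOT v5) — NOT v5 is true.
  21. (NOT v7 OR v1 OR v4) — v4 is true.
  22. (NOT v8 OR NOT v3 OR v1) — NOT v3 is true.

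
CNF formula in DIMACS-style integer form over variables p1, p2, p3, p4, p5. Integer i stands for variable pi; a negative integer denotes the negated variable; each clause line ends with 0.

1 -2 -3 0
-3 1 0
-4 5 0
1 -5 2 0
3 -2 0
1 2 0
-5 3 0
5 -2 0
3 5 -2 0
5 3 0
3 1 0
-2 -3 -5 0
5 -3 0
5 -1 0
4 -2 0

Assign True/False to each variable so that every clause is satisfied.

Branch on p1: take p1 = True.
  then p5 is forced to True.
  then p3 is forced to True.
  then p2 is forced to False.
p4 is now unconstrained; take p4 = False.

p1 = 1  p2 = 0  p3 = 1  p4 = 0  p5 = 1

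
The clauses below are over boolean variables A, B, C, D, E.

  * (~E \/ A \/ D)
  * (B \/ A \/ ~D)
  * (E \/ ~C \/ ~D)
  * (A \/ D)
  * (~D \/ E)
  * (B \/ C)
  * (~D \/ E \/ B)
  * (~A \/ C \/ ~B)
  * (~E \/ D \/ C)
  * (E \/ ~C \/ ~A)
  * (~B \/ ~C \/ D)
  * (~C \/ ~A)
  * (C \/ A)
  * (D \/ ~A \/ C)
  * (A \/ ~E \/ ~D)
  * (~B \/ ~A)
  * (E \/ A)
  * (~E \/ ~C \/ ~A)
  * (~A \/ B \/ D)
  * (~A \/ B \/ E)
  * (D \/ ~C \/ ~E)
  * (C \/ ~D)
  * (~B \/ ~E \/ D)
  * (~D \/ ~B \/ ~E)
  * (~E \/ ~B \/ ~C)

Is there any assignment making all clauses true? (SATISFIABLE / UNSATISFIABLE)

UNSATISFIABLE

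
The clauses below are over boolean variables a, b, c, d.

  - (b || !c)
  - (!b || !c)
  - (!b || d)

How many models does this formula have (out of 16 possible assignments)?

6

Satisfying assignments:
  a=0 b=0 c=0 d=0
  a=0 b=0 c=0 d=1
  a=0 b=1 c=0 d=1
  a=1 b=0 c=0 d=0
  a=1 b=0 c=0 d=1
  a=1 b=1 c=0 d=1
Count: 6.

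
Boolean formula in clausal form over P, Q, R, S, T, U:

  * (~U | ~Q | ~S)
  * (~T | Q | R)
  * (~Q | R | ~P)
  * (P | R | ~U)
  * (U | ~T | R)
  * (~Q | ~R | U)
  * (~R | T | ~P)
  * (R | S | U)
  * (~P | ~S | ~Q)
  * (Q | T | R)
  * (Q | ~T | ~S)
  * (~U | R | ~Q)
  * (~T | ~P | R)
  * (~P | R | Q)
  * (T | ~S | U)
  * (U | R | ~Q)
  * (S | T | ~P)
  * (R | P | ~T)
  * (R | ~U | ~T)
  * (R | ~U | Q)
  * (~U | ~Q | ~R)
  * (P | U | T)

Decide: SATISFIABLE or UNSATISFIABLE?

SATISFIABLE

Set P = True and propagate.
Branch on Q: take Q = False.
  then R is forced to True.
  then T is forced to True.
  then S is forced to False.
U is now unconstrained; take U = True.
Every clause has at least one true literal under this assignment.
So P=True, Q=False, R=True, S=False, T=True, U=True is a satisfying assignment.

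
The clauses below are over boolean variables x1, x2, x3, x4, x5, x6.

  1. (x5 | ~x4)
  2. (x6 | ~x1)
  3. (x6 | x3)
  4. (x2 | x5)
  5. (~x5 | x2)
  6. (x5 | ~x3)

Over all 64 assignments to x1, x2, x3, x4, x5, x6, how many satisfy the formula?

Case analysis on x5 and x2:
  x5=T, x2=T: x4 free; 5 ways for (x1,x3,x6) × 2^1 = 10.
  x5=T, x2=F: a clause becomes empty — 0.
  x5=F, x2=T: remaining (x1,x3,x4,x6) ∈ {(F,F,F,T); (T,F,F,T)} — 2.
  x5=F, x2=F: a clause becomes empty — 0.
Total: 10 + 0 + 2 + 0 = 12.

12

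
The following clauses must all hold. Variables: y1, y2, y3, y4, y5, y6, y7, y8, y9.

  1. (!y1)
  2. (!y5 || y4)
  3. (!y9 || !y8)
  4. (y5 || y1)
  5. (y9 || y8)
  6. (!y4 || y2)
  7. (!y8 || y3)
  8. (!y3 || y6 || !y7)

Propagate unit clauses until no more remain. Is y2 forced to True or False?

(!y1) stands alone — y1 = False.
In (y1 || y5), y1 is now false; y5 must hold, so y5 = True.
(y4 || !y5): since y5 = True, the clause reduces to (y4). y4 = True.
In (!y4 || y2), !y4 is now false; y2 must hold, so y2 = True.

True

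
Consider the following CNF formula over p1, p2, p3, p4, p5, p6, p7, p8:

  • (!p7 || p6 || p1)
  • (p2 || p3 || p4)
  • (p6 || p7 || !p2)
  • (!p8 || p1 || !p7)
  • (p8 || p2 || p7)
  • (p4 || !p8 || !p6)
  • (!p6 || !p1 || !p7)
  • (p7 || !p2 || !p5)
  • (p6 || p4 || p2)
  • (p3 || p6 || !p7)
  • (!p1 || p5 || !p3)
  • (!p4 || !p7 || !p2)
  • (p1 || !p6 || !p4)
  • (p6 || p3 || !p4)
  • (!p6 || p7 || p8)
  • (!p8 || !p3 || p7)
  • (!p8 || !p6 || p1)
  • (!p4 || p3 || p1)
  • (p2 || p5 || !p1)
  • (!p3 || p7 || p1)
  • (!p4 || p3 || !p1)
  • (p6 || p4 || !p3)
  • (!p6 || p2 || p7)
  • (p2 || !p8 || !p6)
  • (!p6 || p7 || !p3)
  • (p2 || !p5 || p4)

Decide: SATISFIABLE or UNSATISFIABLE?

SATISFIABLE

Try p1 = False.
Branch on p2: take p2 = True.
For the remaining variables, p3 = True, p4 = False, p5 = False, p6 = True, p7 = True, p8 = False works.
So p1=F, p2=T, p3=T, p4=F, p5=F, p6=T, p7=T, p8=F is a satisfying assignment.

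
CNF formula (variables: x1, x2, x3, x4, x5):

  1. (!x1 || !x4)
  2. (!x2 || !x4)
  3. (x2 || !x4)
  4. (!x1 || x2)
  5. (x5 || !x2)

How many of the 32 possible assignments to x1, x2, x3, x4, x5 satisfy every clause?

Satisfying assignments:
  x1=F x2=F x3=F x4=F x5=F
  x1=F x2=F x3=F x4=F x5=T
  x1=F x2=F x3=T x4=F x5=F
  x1=F x2=F x3=T x4=F x5=T
  x1=F x2=T x3=F x4=F x5=T
  x1=F x2=T x3=T x4=F x5=T
  x1=T x2=T x3=F x4=F x5=T
  x1=T x2=T x3=T x4=F x5=T
That's 8 in total.

8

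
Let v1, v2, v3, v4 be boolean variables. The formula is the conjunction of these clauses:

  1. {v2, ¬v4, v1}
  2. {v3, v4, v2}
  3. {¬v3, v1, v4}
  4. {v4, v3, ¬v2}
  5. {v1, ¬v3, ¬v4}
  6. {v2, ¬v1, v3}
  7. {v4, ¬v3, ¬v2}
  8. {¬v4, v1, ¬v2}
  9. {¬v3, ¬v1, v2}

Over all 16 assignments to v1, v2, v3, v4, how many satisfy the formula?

2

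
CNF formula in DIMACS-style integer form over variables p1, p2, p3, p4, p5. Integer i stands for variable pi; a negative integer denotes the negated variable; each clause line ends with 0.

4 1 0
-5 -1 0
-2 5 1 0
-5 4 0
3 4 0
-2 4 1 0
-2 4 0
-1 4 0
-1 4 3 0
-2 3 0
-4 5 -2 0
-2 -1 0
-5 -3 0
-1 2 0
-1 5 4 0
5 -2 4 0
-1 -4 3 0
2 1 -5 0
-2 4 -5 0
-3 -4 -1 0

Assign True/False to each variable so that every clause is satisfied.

p1=F, p2=F, p3=F, p4=T, p5=F

Check each clause:
  1. (p1 \/ p4) — p4 is true.
  2. (~p1 \/ ~p5) — ~p5 is true.
  3. (~p2 \/ p1 \/ p5) — ~p2 is true.
  4. (~p5 \/ p4) — ~p5 is true.
  5. (p4 \/ p3) — p4 is true.
  6. (p1 \/ p4 \/ ~p2) — p4 is true.
  7. (~p2 \/ p4) — p4 is true.
  8. (p4 \/ ~p1) — p4 is true.
  9. (p4 \/ ~p1 \/ p3) — p4 is true.
  10. (~p2 \/ p3) — ~p2 is true.
  11. (~p4 \/ ~p2 \/ p5) — ~p2 is true.
  12. (~p2 \/ ~p1) — ~p2 is true.
  13. (~p3 \/ ~p5) — ~p5 is true.
  14. (~p1 \/ p2) — ~p1 is true.
  15. (p5 \/ ~p1 \/ p4) — p4 is true.
  16. (~p2 \/ p4 \/ p5) — p4 is true.
  17. (~p4 \/ ~p1 \/ p3) — ~p1 is true.
  18. (p2 \/ p1 \/ ~p5) — ~p5 is true.
  19. (~p5 \/ p4 \/ ~p2) — ~p5 is true.
  20. (~p3 \/ ~p1 \/ ~p4) — ~p3 is true.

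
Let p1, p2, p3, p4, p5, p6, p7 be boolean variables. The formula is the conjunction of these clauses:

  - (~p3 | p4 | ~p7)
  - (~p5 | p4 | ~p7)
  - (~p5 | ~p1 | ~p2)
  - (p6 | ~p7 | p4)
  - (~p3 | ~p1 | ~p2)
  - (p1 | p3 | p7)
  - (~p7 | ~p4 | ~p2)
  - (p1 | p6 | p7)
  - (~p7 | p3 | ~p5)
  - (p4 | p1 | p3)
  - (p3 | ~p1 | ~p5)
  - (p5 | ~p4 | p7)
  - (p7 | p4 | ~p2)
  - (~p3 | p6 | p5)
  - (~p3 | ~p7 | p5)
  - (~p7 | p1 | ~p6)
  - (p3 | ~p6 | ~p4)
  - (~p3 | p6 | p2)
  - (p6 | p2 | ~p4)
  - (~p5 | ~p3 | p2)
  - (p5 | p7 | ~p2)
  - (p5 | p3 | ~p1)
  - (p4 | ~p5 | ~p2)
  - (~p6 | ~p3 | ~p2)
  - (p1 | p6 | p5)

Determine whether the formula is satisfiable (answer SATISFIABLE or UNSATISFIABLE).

SATISFIABLE

Branch on p1: take p1 = True.
Try p2 = False.
Branch on p3: take p3 = True.
  then p6 is forced to True.
  then p5 is forced to False.
  then p7 is forced to False.
  then p4 is forced to False.
So p1=True, p2=False, p3=True, p4=False, p5=False, p6=True, p7=False is a satisfying assignment.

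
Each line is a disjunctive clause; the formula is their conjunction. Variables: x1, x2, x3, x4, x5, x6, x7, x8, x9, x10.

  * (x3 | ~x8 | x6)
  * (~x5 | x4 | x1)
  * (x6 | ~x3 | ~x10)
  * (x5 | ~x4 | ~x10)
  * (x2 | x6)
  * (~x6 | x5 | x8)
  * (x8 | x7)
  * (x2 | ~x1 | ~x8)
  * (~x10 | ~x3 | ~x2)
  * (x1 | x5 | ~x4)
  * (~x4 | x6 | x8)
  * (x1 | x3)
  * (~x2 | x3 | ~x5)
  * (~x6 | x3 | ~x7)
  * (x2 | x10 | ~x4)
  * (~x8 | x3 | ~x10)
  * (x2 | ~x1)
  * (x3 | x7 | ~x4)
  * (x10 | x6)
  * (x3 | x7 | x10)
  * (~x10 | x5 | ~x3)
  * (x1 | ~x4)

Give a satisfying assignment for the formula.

x1 = T, x2 = T, x3 = T, x4 = F, x5 = T, x6 = T, x7 = F, x8 = T, x9 = F, x10 = F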